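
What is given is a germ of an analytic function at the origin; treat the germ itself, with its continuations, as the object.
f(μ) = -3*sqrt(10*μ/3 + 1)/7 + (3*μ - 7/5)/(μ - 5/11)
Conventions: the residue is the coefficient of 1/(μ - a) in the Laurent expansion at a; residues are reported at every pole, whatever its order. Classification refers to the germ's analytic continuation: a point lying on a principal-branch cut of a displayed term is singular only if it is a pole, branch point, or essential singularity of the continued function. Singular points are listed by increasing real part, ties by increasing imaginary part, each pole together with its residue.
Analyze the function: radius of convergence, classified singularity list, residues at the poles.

Denominator factor (μ - 5/11): pole of order 1 at 5/11, modulus 5/11.
Branch term (-3/7)*sqrt(1 - μ/(-3/10)): its argument vanishes at μ = -3/10, a square-root branch point, modulus 3/10.
The radius of convergence is the smallest modulus among the singular points: 3/10.
The branch term is analytic at 5/11 and contributes nothing to the residue; only the rational part matters.
At the order-1 pole 5/11 set g(μ) = (μ - (5/11))*(rational part) = 3*μ - 7/5.
Simple pole: residue = g(a) at a = 5/11, which is -2/55.
List the singular points by increasing real part (a conjugate pair: the negative imaginary part first).

Radius of convergence at 0: 3/10.
At -3/10: an algebraic (square-root) branch point.
At 5/11: a pole of order 1; residue -2/55.


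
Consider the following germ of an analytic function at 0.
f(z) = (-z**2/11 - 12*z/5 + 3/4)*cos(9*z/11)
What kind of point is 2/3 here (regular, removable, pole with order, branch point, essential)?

There is no denominator, hence no pole anywhere.
The factor cos(9*z/11) is entire.
So the germ continues analytically to 2/3.

The point is a regular point.


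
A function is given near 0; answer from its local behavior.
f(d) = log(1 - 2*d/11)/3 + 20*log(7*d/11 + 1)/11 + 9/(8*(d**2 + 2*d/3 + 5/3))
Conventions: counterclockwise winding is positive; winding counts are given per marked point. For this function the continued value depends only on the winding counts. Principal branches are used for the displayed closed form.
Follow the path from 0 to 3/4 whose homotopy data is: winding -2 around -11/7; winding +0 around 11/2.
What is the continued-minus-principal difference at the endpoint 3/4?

The rational part is single-valued and drops out of the difference; each branch term changes only by its own monodromy.
(20/11)*log(1 - d/(-11/7)): each positive loop around -11/7 adds 2*pi*i to the log, so winding -2 contributes (20/11)*(-2)*2*pi*i = -(80/11)*pi*i.
(1/3)*log(1 - d/(11/2)): winding 0 around 11/2, so this term returns to its principal value, contribution 0.
Summing the contributions at d = 3/4 gives -(80/11)*pi*i.

Continued minus principal equals -(80/11)*pi*i.


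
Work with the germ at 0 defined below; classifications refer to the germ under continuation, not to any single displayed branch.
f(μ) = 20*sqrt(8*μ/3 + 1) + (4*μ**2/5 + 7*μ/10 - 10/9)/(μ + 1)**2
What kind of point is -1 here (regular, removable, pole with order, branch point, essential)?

The point is a pole of order 2.

The denominator factor μ + 1 vanishes at -1 and appears to the power 2; the numerator there equals -91/90, nonzero, and no other factor vanishes.
The branch terms are analytic at this point.
Hence a pole whose order is the multiplicity, 2.


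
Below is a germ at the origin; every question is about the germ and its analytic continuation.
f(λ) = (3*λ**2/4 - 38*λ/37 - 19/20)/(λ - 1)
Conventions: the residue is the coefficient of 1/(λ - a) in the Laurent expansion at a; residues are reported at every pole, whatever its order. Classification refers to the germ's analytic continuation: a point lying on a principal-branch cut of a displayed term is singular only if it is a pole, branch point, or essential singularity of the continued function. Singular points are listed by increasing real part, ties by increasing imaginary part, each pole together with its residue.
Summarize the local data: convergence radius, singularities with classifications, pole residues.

Denominator factor (λ - 1): pole of order 1 at 1, modulus 1.
The radius of convergence is the smallest modulus among the singular points: 1.
At the order-1 pole 1 set g(λ) = (λ - (1))*f(λ) = 3*λ**2/4 - 38*λ/37 - 19/20.
Simple pole: residue = g(a) at a = 1, which is -227/185.

Radius of convergence at 0: 1.
At 1: a pole of order 1; residue -227/185.


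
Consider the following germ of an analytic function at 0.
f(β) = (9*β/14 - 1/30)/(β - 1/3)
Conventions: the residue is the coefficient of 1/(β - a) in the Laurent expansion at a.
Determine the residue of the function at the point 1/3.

The residue is 19/105.

At the order-1 pole 1/3 set g(β) = (β - (1/3))*f(β) = 9*β/14 - 1/30.
Simple pole: residue = g(a) at a = 1/3, which is 19/105.


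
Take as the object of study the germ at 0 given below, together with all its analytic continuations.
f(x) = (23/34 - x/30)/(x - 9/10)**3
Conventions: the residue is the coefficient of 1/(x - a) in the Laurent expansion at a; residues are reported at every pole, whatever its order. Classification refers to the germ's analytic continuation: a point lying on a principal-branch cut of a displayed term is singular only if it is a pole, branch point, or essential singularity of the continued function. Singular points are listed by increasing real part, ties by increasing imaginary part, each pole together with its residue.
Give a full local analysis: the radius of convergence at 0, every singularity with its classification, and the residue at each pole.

Denominator factor (x - 9/10)^3: pole of order 3 at 9/10, modulus 9/10.
The radius of convergence is the smallest modulus among the singular points: 9/10.
At the order-3 pole 9/10 set g(x) = (x - (9/10))^3*f(x) = 23/34 - x/30.
Order-3 pole: residue = g''(a)/2; g''(9/10) = 0, so the residue is 0.

Radius of convergence at 0: 9/10.
At 9/10: a pole of order 3; residue 0.


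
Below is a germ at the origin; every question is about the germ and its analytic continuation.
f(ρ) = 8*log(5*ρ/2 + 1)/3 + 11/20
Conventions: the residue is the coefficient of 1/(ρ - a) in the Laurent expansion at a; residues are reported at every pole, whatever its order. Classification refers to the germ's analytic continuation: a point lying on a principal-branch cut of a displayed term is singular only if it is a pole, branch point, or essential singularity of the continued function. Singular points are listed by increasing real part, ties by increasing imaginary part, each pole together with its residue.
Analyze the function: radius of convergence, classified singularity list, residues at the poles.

Branch term (8/3)*log(1 - ρ/(-2/5)): its argument vanishes at ρ = -2/5, a logarithmic branch point, modulus 2/5.
The radius of convergence is the smallest modulus among the singular points: 2/5.

Radius of convergence at 0: 2/5.
At -2/5: a logarithmic branch point.


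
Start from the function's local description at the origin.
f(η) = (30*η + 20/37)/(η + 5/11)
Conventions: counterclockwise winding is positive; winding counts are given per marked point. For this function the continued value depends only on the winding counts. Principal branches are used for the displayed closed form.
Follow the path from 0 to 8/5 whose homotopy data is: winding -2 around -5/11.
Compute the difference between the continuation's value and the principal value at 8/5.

The function is rational, hence single-valued: continuing it around any pole returns the same value, so the difference is 0.

Continued minus principal equals 0.


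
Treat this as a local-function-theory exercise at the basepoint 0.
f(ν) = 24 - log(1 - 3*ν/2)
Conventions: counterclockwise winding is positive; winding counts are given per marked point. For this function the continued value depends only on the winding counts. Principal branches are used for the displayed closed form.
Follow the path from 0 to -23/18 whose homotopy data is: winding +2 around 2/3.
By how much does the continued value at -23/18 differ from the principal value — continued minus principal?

The rational part is single-valued and drops out of the difference; each branch term changes only by its own monodromy.
(-1)*log(1 - ν/(2/3)): each positive loop around 2/3 adds 2*pi*i to the log, so winding +2 contributes (-1)*(2)*2*pi*i = -(4)*pi*i.
Summing the contributions at ν = -23/18 gives -(4)*pi*i.

Continued minus principal equals -(4)*pi*i.


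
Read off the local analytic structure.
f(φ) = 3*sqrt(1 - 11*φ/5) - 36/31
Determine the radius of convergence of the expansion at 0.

Branch term (3)*sqrt(1 - φ/(5/11)): its argument vanishes at φ = 5/11, a square-root branch point, modulus 5/11.
The radius of convergence is the smallest modulus among the singular points: 5/11.

The radius of convergence is 5/11.


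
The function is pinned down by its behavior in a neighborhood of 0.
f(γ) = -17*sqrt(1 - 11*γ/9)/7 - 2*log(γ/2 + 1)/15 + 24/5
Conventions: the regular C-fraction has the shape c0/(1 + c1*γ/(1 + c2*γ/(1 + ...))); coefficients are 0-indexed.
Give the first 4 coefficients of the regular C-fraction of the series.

Taylor coefficients (expand at 0): a_0 = 83/35, a_1 = 893/630, a_2 = 10663/22680, a_3 = 110867/408240.
c0 = a_0 = 83/35. Peel one level at a time: if S = 1 + c*γ/S' with S'(0) = 1, then c is the γ-coefficient of S and S' = c*γ/(S - 1).
S_1 = c0/f = 1 + (-893/1494)*γ + (236623/1488024)*γ^2 + ...; c1 = -893/1494.
S_2 = c1*γ/(S_1 - 1) = 1 + (236623/889428)*γ + (-84308893/1033493904)*γ^2 + ...; c2 = 236623/889428.
S_3 = c2*γ/(S_2 - 1) = 1 + (6997638119/22820868612)*γ + ...; c3 = 6997638119/22820868612.

The regular C-fraction coefficients are [83/35, -893/1494, 236623/889428, 6997638119/22820868612].


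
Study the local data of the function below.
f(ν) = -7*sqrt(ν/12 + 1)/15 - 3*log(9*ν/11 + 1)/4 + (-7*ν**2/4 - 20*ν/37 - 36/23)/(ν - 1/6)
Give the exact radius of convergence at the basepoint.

Denominator factor (ν - 1/6): pole of order 1 at 1/6, modulus 1/6.
Branch term (-7/15)*sqrt(1 - ν/(-12)): its argument vanishes at ν = -12, a square-root branch point, modulus 12.
Branch term (-3/4)*log(1 - ν/(-11/9)): its argument vanishes at ν = -11/9, a logarithmic branch point, modulus 11/9.
The radius of convergence is the smallest modulus among the singular points: 1/6.

The radius of convergence is 1/6.


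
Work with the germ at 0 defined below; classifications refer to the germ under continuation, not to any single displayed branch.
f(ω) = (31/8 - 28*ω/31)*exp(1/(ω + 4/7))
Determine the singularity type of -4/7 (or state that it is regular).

The exponent 1/(ω - (-4/7)) has a pole at -4/7, so exp(1/(ω - (-4/7))) takes every nonzero value near it: an essential singularity (not a pole of any order).

The point is an essential singularity.


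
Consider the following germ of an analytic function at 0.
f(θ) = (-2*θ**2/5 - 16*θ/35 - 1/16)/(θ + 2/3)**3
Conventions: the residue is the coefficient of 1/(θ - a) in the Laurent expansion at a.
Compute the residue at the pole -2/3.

At the order-3 pole -2/3 set g(θ) = (θ - (-2/3))^3*f(θ) = -2*θ**2/5 - 16*θ/35 - 1/16.
Order-3 pole: residue = g''(a)/2; g''(-2/3) = -4/5, so the residue is -2/5.

The residue is -2/5.


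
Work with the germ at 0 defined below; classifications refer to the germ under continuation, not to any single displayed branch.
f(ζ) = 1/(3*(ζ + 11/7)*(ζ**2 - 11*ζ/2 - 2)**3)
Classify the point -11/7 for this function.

The denominator factor ζ + 11/7 vanishes at -11/7 and appears to the power 1; the numerator there equals 1/3, nonzero, and no other factor vanishes.
Hence a pole whose order is the multiplicity, 1.

The point is a pole of order 1.


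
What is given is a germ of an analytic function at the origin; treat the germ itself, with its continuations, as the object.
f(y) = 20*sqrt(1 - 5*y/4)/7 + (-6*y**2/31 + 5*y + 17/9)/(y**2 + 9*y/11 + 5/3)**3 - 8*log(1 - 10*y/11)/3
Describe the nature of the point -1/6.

Denominator factors: y**2 + 9*y/11 + 5/3 = 617/396 at y = -1/6 — none vanishes.
Branch term sqrt(1 - y/(4/5)): argument at -1/6 is 29/24, nonzero, so -1/6 is not its branch point (a point on a principal cut is still regular for the continued germ).
Branch term log(1 - y/(11/10)): argument at -1/6 is 38/33, nonzero, so -1/6 is not its branch point (a point on a principal cut is still regular for the continued germ).
So the germ continues analytically to -1/6.

The point is a regular point.


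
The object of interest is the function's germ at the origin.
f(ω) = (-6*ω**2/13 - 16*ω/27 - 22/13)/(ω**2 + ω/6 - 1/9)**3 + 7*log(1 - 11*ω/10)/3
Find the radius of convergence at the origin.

Denominator factor (ω**2 + ω/6 - 1/9)^3: discriminant 17/36, real irrational roots -1/12 + (1/12)*sqrt(17) and -1/12 - (1/12)*sqrt(17); poles of order 3, moduli -1/12 + (1/12)*sqrt(17) and 1/12 + (1/12)*sqrt(17).
Branch term (7/3)*log(1 - ω/(10/11)): its argument vanishes at ω = 10/11, a logarithmic branch point, modulus 10/11.
The radius of convergence is the smallest modulus among the singular points: -1/12 + (1/12)*sqrt(17).

The radius of convergence is -1/12 + (1/12)*sqrt(17).


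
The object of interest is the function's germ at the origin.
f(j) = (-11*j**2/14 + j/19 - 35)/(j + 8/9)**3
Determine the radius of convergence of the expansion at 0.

The radius of convergence is 8/9.

Denominator factor (j + 8/9)^3: pole of order 3 at -8/9, modulus 8/9.
The radius of convergence is the smallest modulus among the singular points: 8/9.


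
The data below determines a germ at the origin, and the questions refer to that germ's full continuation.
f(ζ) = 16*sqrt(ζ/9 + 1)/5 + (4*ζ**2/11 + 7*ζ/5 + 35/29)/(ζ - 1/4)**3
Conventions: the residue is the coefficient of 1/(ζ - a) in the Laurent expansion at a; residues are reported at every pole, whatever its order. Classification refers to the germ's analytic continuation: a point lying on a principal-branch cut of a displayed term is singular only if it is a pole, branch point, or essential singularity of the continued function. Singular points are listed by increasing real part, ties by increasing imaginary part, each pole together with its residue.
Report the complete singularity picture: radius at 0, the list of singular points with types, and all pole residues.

Radius of convergence at 0: 1/4.
At -9: an algebraic (square-root) branch point.
At 1/4: a pole of order 3; residue 4/11.

Denominator factor (ζ - 1/4)^3: pole of order 3 at 1/4, modulus 1/4.
Branch term (16/5)*sqrt(1 - ζ/(-9)): its argument vanishes at ζ = -9, a square-root branch point, modulus 9.
The radius of convergence is the smallest modulus among the singular points: 1/4.
The branch term is analytic at 1/4 and contributes nothing to the residue; only the rational part matters.
At the order-3 pole 1/4 set g(ζ) = (ζ - (1/4))^3*(rational part) = 4*ζ**2/11 + 7*ζ/5 + 35/29.
Order-3 pole: residue = g''(a)/2; g''(1/4) = 8/11, so the residue is 4/11.
List the singular points by increasing real part (a conjugate pair: the negative imaginary part first).


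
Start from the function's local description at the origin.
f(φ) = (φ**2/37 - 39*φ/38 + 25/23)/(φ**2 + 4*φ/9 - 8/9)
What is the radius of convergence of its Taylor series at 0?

Denominator factor (φ**2 + 4*φ/9 - 8/9): discriminant 304/81, real irrational roots -2/9 + (2/9)*sqrt(19) and -2/9 - (2/9)*sqrt(19); poles of order 1, moduli -2/9 + (2/9)*sqrt(19) and 2/9 + (2/9)*sqrt(19).
The radius of convergence is the smallest modulus among the singular points: -2/9 + (2/9)*sqrt(19).

The radius of convergence is -2/9 + (2/9)*sqrt(19).


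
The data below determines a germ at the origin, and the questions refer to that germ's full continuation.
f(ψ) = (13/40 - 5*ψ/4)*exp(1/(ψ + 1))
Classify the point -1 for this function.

The exponent 1/(ψ - (-1)) has a pole at -1, so exp(1/(ψ - (-1))) takes every nonzero value near it: an essential singularity (not a pole of any order).

The point is an essential singularity.


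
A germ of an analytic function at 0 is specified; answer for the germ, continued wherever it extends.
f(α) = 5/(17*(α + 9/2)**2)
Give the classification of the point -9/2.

The denominator factor α + 9/2 vanishes at -9/2 and appears to the power 2; the numerator there equals 5/17, nonzero, and no other factor vanishes.
Hence a pole whose order is the multiplicity, 2.

The point is a pole of order 2.


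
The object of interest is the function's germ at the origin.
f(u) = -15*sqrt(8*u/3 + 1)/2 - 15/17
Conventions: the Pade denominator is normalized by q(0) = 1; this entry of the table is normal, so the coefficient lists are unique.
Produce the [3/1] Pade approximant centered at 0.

The Pade approximant has numerator coefficients [-285/34, -815/34, -10, 20/9]; denominator coefficients [1, 5/3].

Taylor coefficients needed (expand at 0): a_0 = -285/34, a_1 = -10, a_2 = 20/3, a_3 = -80/9, a_4 = 400/27.
Write the denominator as Q(u) = 1 + q1*u. Requiring Q*f - P = O(u^5) with deg P <= 3 kills the coefficients of u^4..u^4 in Q*f:
  u^4: a_4 + q1*a_3 = 0, i.e. 400/27 + (-80/9)*q1 = 0.
Solving this linear system: q1 = 5/3.
The numerator is Q*f truncated at degree 3: P0 = a_0 = -285/34; P1 = a_1 + q1*a_0 = -815/34; P2 = a_2 + q1*a_1 = -10; P3 = a_3 + q1*a_2 = 20/9.


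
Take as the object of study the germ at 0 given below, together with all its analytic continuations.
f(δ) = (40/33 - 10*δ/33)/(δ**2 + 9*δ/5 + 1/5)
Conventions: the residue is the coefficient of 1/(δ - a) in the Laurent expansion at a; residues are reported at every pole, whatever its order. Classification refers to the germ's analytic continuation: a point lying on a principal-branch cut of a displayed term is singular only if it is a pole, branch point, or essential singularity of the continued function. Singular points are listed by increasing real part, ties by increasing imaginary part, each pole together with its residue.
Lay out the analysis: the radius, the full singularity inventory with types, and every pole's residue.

Radius of convergence at 0: 9/10 - (1/10)*sqrt(61).
At -9/10 - (1/10)*sqrt(61): a pole of order 1; residue -5/33 - (245/2013)*sqrt(61).
At -9/10 + (1/10)*sqrt(61): a pole of order 1; residue -5/33 + (245/2013)*sqrt(61).

Denominator factor (δ**2 + 9*δ/5 + 1/5): discriminant 61/25, real irrational roots -9/10 + (1/10)*sqrt(61) and -9/10 - (1/10)*sqrt(61); poles of order 1, moduli 9/10 - (1/10)*sqrt(61) and 9/10 + (1/10)*sqrt(61).
The radius of convergence is the smallest modulus among the singular points: 9/10 - (1/10)*sqrt(61).
The factor δ**2 + 9*δ/5 + 1/5 splits as (δ - a)(δ - a') with a = -9/10 - (1/10)*sqrt(61), a' = -9/10 + (1/10)*sqrt(61). At the order-1 pole a set g(δ) = (δ - a)*f(δ) = [40/33 - 10*δ/33] / (δ - a').
Simple pole: residue = g(a) at a = -9/10 - (1/10)*sqrt(61), which is -5/33 - (245/2013)*sqrt(61).
The factor δ**2 + 9*δ/5 + 1/5 splits as (δ - a)(δ - a') with a = -9/10 + (1/10)*sqrt(61), a' = -9/10 - (1/10)*sqrt(61). At the order-1 pole a set g(δ) = (δ - a)*f(δ) = [40/33 - 10*δ/33] / (δ - a').
Simple pole: residue = g(a) at a = -9/10 + (1/10)*sqrt(61), which is -5/33 + (245/2013)*sqrt(61).
List the singular points by increasing real part (a conjugate pair: the negative imaginary part first).


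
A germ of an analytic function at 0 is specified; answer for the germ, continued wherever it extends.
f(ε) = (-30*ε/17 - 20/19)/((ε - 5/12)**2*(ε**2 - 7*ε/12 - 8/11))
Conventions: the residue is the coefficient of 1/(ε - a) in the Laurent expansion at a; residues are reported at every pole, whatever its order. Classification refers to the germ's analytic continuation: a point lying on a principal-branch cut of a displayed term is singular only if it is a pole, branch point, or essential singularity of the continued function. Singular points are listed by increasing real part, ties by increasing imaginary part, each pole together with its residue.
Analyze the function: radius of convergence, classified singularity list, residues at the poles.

Radius of convergence at 0: 5/12.
At 7/24 - (1/264)*sqrt(56617): a pole of order 1; residue -187709940/128606003 + (4026411180/661935097441)*sqrt(56617).
At 5/12: a pole of order 2; residue 375419880/128606003.
At 7/24 + (1/264)*sqrt(56617): a pole of order 1; residue -187709940/128606003 - (4026411180/661935097441)*sqrt(56617).


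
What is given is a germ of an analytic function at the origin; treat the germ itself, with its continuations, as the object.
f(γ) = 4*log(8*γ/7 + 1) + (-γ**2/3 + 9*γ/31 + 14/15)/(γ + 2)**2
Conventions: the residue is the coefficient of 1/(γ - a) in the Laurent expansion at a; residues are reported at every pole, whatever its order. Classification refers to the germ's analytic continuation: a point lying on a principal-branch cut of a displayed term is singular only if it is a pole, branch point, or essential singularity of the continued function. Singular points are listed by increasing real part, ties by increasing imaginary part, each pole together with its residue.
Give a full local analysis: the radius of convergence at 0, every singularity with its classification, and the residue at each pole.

Radius of convergence at 0: 7/8.
At -2: a pole of order 2; residue 151/93.
At -7/8: a logarithmic branch point.

Denominator factor (γ + 2)^2: pole of order 2 at -2, modulus 2.
Branch term (4)*log(1 - γ/(-7/8)): its argument vanishes at γ = -7/8, a logarithmic branch point, modulus 7/8.
The radius of convergence is the smallest modulus among the singular points: 7/8.
The branch term is analytic at -2 and contributes nothing to the residue; only the rational part matters.
At the order-2 pole -2 set g(γ) = (γ - (-2))^2*(rational part) = -γ**2/3 + 9*γ/31 + 14/15.
Order-2 pole: residue = g'(a); g'(-2) = 151/93, so the residue is 151/93.
List the singular points by increasing real part (a conjugate pair: the negative imaginary part first).


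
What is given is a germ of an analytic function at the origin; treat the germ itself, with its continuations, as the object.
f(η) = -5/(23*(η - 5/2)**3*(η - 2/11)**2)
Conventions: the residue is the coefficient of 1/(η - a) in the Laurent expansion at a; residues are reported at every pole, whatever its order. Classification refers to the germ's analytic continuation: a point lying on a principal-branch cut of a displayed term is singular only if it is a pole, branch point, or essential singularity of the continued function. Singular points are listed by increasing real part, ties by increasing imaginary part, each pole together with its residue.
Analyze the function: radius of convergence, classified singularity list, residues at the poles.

Radius of convergence at 0: 2/11.
At 2/11: a pole of order 2; residue 1171280/51866541.
At 5/2: a pole of order 3; residue -1171280/51866541.

Denominator factor (η - 2/11)^2: pole of order 2 at 2/11, modulus 2/11.
Denominator factor (η - 5/2)^3: pole of order 3 at 5/2, modulus 5/2.
The radius of convergence is the smallest modulus among the singular points: 2/11.
At the order-2 pole 2/11 set g(η) = (η - (2/11))^2*f(η) = -5/(23*(η - 5/2)**3).
Order-2 pole: residue = g'(a); g'(2/11) = 1171280/51866541, so the residue is 1171280/51866541.
At the order-3 pole 5/2 set g(η) = (η - (5/2))^3*f(η) = -5/(23*(η - 2/11)**2).
Order-3 pole: residue = g''(a)/2; g''(5/2) = -2342560/51866541, so the residue is -1171280/51866541.
List the singular points by increasing real part (a conjugate pair: the negative imaginary part first).


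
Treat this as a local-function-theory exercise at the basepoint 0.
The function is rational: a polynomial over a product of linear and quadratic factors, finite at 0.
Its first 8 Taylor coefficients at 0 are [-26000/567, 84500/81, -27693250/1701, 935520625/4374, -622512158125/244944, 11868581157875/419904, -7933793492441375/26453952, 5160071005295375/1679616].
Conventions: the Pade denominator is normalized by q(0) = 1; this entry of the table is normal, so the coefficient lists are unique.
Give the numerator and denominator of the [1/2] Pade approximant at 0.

The Pade approximant has numerator coefficients [-26000/567, 456384500/5686929]; denominator coefficients [1, 1474382/70209, 68920561/561672].

Taylor coefficients needed (read off): a_0 = -26000/567, a_1 = 84500/81, a_2 = -27693250/1701, a_3 = 935520625/4374.
Write the denominator as Q(γ) = 1 + q1*γ + q2*γ^2. Requiring Q*f - P = O(γ^4) with deg P <= 1 kills the coefficients of γ^2..γ^3 in Q*f:
  γ^2: a_2 + q1*a_1 + q2*a_0 = 0, i.e. -27693250/1701 + (84500/81)*q1 + (-26000/567)*q2 = 0.
  γ^3: a_3 + q1*a_2 + q2*a_1 = 0, i.e. 935520625/4374 + (-27693250/1701)*q1 + (84500/81)*q2 = 0.
Solving this linear system: q1 = 1474382/70209, q2 = 68920561/561672.
The numerator is Q*f truncated at degree 1: P0 = a_0 = -26000/567; P1 = a_1 + q1*a_0 = 456384500/5686929.


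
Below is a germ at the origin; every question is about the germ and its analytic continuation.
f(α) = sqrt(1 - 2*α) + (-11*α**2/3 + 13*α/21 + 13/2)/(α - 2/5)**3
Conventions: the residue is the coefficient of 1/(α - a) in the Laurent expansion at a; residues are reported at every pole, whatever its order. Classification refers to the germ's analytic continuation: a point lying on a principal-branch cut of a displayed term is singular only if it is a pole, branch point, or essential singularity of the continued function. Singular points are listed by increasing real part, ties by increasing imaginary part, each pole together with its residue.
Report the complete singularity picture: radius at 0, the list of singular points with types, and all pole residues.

Radius of convergence at 0: 2/5.
At 2/5: a pole of order 3; residue -11/3.
At 1/2: an algebraic (square-root) branch point.

Denominator factor (α - 2/5)^3: pole of order 3 at 2/5, modulus 2/5.
Branch term (1)*sqrt(1 - α/(1/2)): its argument vanishes at α = 1/2, a square-root branch point, modulus 1/2.
The radius of convergence is the smallest modulus among the singular points: 2/5.
The branch term is analytic at 2/5 and contributes nothing to the residue; only the rational part matters.
At the order-3 pole 2/5 set g(α) = (α - (2/5))^3*(rational part) = -11*α**2/3 + 13*α/21 + 13/2.
Order-3 pole: residue = g''(a)/2; g''(2/5) = -22/3, so the residue is -11/3.
List the singular points by increasing real part (a conjugate pair: the negative imaginary part first).


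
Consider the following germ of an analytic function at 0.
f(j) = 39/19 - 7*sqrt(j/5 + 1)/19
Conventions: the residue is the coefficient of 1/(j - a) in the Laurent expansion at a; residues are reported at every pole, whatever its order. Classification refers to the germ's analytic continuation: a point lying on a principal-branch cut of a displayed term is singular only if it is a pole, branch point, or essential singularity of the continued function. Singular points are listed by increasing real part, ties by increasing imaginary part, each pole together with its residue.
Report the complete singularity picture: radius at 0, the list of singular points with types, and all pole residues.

Radius of convergence at 0: 5.
At -5: an algebraic (square-root) branch point.

Branch term (-7/19)*sqrt(1 - j/(-5)): its argument vanishes at j = -5, a square-root branch point, modulus 5.
The radius of convergence is the smallest modulus among the singular points: 5.


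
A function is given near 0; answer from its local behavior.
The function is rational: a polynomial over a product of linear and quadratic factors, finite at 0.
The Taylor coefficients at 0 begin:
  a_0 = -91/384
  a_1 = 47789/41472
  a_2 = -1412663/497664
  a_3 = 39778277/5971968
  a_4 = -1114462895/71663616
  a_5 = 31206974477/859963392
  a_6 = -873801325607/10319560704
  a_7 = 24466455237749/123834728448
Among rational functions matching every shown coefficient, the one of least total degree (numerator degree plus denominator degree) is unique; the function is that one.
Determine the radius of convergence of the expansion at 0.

No rational of total degree below 3 reproduces all 8 coefficients; solving the [1/2] Pade equations on them gives f(z) = (25*z/27 - 13/32)/((z + 3/7)*(z + 4)), whose expansion matches every shown term.
Denominator factor (z + 3/7): pole of order 1 at -3/7, modulus 3/7.
Denominator factor (z + 4): pole of order 1 at -4, modulus 4.
The radius of convergence is the smallest modulus among the singular points: 3/7.

The radius of convergence is 3/7.


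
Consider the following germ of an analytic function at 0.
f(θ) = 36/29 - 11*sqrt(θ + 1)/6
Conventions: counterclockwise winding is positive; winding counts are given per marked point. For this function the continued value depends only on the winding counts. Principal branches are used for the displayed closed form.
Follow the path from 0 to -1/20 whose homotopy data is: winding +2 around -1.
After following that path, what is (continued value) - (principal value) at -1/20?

Continued minus principal equals 0.

The rational part is single-valued and drops out of the difference; each branch term changes only by its own monodromy.
(-11/6)*sqrt(1 - θ/(-1)): winding +2 is even, the square root returns to the same sheet, contribution 0.
Summing the contributions at θ = -1/20 gives 0.


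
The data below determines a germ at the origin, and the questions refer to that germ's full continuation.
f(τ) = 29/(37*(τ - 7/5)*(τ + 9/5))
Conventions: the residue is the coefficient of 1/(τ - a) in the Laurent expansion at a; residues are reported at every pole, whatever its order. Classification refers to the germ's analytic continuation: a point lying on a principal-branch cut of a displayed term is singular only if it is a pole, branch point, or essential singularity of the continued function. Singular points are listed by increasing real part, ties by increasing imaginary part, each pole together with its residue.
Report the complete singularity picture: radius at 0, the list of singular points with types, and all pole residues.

Radius of convergence at 0: 7/5.
At -9/5: a pole of order 1; residue -145/592.
At 7/5: a pole of order 1; residue 145/592.

Denominator factor (τ + 9/5): pole of order 1 at -9/5, modulus 9/5.
Denominator factor (τ - 7/5): pole of order 1 at 7/5, modulus 7/5.
The radius of convergence is the smallest modulus among the singular points: 7/5.
At the order-1 pole -9/5 set g(τ) = (τ - (-9/5))*f(τ) = 29/(37*(τ - 7/5)).
Simple pole: residue = g(a) at a = -9/5, which is -145/592.
At the order-1 pole 7/5 set g(τ) = (τ - (7/5))*f(τ) = 29/(37*(τ + 9/5)).
Simple pole: residue = g(a) at a = 7/5, which is 145/592.
List the singular points by increasing real part (a conjugate pair: the negative imaginary part first).


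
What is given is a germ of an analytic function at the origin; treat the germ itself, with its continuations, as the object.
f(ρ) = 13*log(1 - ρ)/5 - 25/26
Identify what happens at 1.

The point is a logarithmic branch point.

The term (13/5)*log(1 - ρ/(1)) has argument 1 - 1/(1) = 0 at 1: a logarithmic (infinitely-sheeted) branch point; the remaining terms are analytic or single-valued there.


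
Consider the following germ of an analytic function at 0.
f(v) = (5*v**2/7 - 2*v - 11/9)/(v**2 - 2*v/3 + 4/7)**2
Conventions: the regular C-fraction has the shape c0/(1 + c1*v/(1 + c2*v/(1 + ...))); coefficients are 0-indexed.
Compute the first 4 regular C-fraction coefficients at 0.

Taylor coefficients (expand at 0): a_0 = -539/144, a_1 = -6419/432, a_2 = -24689/1728, a_3 = 367157/15552.
c0 = a_0 = -539/144. Peel one level at a time: if S = 1 + c*v/S' with S'(0) = 1, then c is the v-coefficient of S and S' = c*v/(S - 1).
S_1 = c0/f = 1 + (-131/33)*v + (364117/30492)*v^2 + ...; c1 = -131/33.
S_2 = c1*v/(S_1 - 1) = 1 + (364117/121044)*v + (304347829/121088016)*v^2 + ...; c2 = 364117/121044.
S_3 = c2*v/(S_2 - 1) = 1 + (-90481787/108290364)*v + ...; c3 = -90481787/108290364.

The regular C-fraction coefficients are [-539/144, -131/33, 364117/121044, -90481787/108290364].


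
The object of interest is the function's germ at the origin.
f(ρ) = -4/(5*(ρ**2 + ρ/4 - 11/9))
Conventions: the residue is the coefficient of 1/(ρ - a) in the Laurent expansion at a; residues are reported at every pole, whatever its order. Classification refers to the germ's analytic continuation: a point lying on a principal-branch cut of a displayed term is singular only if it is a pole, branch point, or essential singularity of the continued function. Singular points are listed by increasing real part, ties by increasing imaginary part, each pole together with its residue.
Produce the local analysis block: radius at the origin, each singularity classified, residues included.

Denominator factor (ρ**2 + ρ/4 - 11/9): discriminant 713/144, real irrational roots -1/8 + (1/24)*sqrt(713) and -1/8 - (1/24)*sqrt(713); poles of order 1, moduli -1/8 + (1/24)*sqrt(713) and 1/8 + (1/24)*sqrt(713).
The radius of convergence is the smallest modulus among the singular points: -1/8 + (1/24)*sqrt(713).
The factor ρ**2 + ρ/4 - 11/9 splits as (ρ - a)(ρ - a') with a = -1/8 - (1/24)*sqrt(713), a' = -1/8 + (1/24)*sqrt(713). At the order-1 pole a set g(ρ) = (ρ - a)*f(ρ) = [-4/5] / (ρ - a').
Simple pole: residue = g(a) at a = -1/8 - (1/24)*sqrt(713), which is (48/3565)*sqrt(713).
The factor ρ**2 + ρ/4 - 11/9 splits as (ρ - a)(ρ - a') with a = -1/8 + (1/24)*sqrt(713), a' = -1/8 - (1/24)*sqrt(713). At the order-1 pole a set g(ρ) = (ρ - a)*f(ρ) = [-4/5] / (ρ - a').
Simple pole: residue = g(a) at a = -1/8 + (1/24)*sqrt(713), which is -(48/3565)*sqrt(713).
List the singular points by increasing real part (a conjugate pair: the negative imaginary part first).

Radius of convergence at 0: -1/8 + (1/24)*sqrt(713).
At -1/8 - (1/24)*sqrt(713): a pole of order 1; residue (48/3565)*sqrt(713).
At -1/8 + (1/24)*sqrt(713): a pole of order 1; residue -(48/3565)*sqrt(713).


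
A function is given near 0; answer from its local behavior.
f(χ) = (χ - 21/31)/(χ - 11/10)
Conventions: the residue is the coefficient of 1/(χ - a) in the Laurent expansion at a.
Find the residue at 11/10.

The residue is 131/310.

At the order-1 pole 11/10 set g(χ) = (χ - (11/10))*f(χ) = χ - 21/31.
Simple pole: residue = g(a) at a = 11/10, which is 131/310.


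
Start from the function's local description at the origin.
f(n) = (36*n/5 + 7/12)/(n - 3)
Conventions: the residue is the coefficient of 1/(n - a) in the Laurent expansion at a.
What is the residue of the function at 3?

At the order-1 pole 3 set g(n) = (n - (3))*f(n) = 36*n/5 + 7/12.
Simple pole: residue = g(a) at a = 3, which is 1331/60.

The residue is 1331/60.


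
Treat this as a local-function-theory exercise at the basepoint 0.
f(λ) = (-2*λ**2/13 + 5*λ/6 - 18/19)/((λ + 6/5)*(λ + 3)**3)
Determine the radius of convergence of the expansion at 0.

The radius of convergence is 6/5.

Denominator factor (λ + 6/5): pole of order 1 at -6/5, modulus 6/5.
Denominator factor (λ + 3)^3: pole of order 3 at -3, modulus 3.
The radius of convergence is the smallest modulus among the singular points: 6/5.


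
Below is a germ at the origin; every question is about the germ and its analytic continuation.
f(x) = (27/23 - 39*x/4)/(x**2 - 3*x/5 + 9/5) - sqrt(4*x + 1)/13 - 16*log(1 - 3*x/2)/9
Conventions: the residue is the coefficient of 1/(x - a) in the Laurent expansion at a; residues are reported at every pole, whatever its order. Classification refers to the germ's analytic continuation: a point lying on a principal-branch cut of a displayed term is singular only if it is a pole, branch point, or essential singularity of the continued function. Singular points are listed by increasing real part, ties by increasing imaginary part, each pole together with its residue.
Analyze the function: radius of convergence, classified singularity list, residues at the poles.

Denominator factor (x**2 - 3*x/5 + 9/5): discriminant -171/25, complex-conjugate roots (3/10) + ((3/10)*sqrt(19))*i and (3/10) - ((3/10)*sqrt(19))*i; poles of order 1, moduli (3/5)*sqrt(5) and (3/5)*sqrt(5).
Branch term (-1/13)*sqrt(1 - x/(-1/4)): its argument vanishes at x = -1/4, a square-root branch point, modulus 1/4.
Branch term (-16/9)*log(1 - x/(2/3)): its argument vanishes at x = 2/3, a logarithmic branch point, modulus 2/3.
The radius of convergence is the smallest modulus among the singular points: 1/4.
The branch terms are analytic at (3/10) - ((3/10)*sqrt(19))*i and contribute nothing to the residue; only the rational part matters.
The factor x**2 - 3*x/5 + 9/5 splits as (x - a)(x - a') with a = (3/10) - ((3/10)*sqrt(19))*i, a' = (3/10) + ((3/10)*sqrt(19))*i. At the order-1 pole a set g(x) = (x - a)*(rational part) = [27/23 - 39*x/4] / (x - a').
Simple pole: residue = g(a) at a = (3/10) - ((3/10)*sqrt(19))*i, which is (-39/8) - ((537/3496)*sqrt(19))*i.
The branch terms are analytic at (3/10) + ((3/10)*sqrt(19))*i and contribute nothing to the residue; only the rational part matters.
The factor x**2 - 3*x/5 + 9/5 splits as (x - a)(x - a') with a = (3/10) + ((3/10)*sqrt(19))*i, a' = (3/10) - ((3/10)*sqrt(19))*i. At the order-1 pole a set g(x) = (x - a)*(rational part) = [27/23 - 39*x/4] / (x - a').
Simple pole: residue = g(a) at a = (3/10) + ((3/10)*sqrt(19))*i, which is (-39/8) + ((537/3496)*sqrt(19))*i.
List the singular points by increasing real part (a conjugate pair: the negative imaginary part first).

Radius of convergence at 0: 1/4.
At -1/4: an algebraic (square-root) branch point.
At (3/10) - ((3/10)*sqrt(19))*i: a pole of order 1; residue (-39/8) - ((537/3496)*sqrt(19))*i.
At (3/10) + ((3/10)*sqrt(19))*i: a pole of order 1; residue (-39/8) + ((537/3496)*sqrt(19))*i.
At 2/3: a logarithmic branch point.


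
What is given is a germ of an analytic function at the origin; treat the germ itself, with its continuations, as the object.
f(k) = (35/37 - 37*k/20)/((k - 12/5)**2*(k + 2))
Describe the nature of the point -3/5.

Denominator factors: k + 2 = 7/5 at k = -3/5; k - 12/5 = -3 at k = -3/5 — none vanishes.
So the germ continues analytically to -3/5.

The point is a regular point.


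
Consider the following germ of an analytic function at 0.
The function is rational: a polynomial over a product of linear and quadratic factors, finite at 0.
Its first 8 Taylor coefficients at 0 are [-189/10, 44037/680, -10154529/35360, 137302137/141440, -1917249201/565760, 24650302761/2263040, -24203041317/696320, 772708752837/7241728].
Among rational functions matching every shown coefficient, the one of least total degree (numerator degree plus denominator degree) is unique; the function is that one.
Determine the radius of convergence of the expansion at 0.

No rational of total degree below 6 reproduces all 8 coefficients; solving the [2/4] Pade equations on them gives f(σ) = (25*σ**2/39 + 26*σ/17 + 2/5)/((σ - 4/7)*(σ + 1/3)**3), whose expansion matches every shown term.
Denominator factor (σ - 4/7): pole of order 1 at 4/7, modulus 4/7.
Denominator factor (σ + 1/3)^3: pole of order 3 at -1/3, modulus 1/3.
The radius of convergence is the smallest modulus among the singular points: 1/3.

The radius of convergence is 1/3.


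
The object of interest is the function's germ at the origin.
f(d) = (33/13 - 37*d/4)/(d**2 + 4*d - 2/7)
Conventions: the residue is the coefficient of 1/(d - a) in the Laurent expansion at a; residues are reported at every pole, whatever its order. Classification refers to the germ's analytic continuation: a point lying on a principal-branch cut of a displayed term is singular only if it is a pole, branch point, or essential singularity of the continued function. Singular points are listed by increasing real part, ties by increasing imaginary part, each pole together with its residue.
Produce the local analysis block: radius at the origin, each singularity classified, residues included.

Denominator factor (d**2 + 4*d - 2/7): discriminant 120/7, real irrational roots -2 + (1/7)*sqrt(210) and -2 - (1/7)*sqrt(210); poles of order 1, moduli -2 + (1/7)*sqrt(210) and 2 + (1/7)*sqrt(210).
The radius of convergence is the smallest modulus among the singular points: -2 + (1/7)*sqrt(210).
The factor d**2 + 4*d - 2/7 splits as (d - a)(d - a') with a = -2 - (1/7)*sqrt(210), a' = -2 + (1/7)*sqrt(210). At the order-1 pole a set g(d) = (d - a)*f(d) = [33/13 - 37*d/4] / (d - a').
Simple pole: residue = g(a) at a = -2 - (1/7)*sqrt(210), which is -37/8 - (547/1560)*sqrt(210).
The factor d**2 + 4*d - 2/7 splits as (d - a)(d - a') with a = -2 + (1/7)*sqrt(210), a' = -2 - (1/7)*sqrt(210). At the order-1 pole a set g(d) = (d - a)*f(d) = [33/13 - 37*d/4] / (d - a').
Simple pole: residue = g(a) at a = -2 + (1/7)*sqrt(210), which is -37/8 + (547/1560)*sqrt(210).
List the singular points by increasing real part (a conjugate pair: the negative imaginary part first).

Radius of convergence at 0: -2 + (1/7)*sqrt(210).
At -2 - (1/7)*sqrt(210): a pole of order 1; residue -37/8 - (547/1560)*sqrt(210).
At -2 + (1/7)*sqrt(210): a pole of order 1; residue -37/8 + (547/1560)*sqrt(210).
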